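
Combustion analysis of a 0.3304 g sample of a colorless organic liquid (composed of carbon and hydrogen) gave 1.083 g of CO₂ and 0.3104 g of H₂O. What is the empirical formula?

C5H7

mol C = 1.083 g CO₂ ÷ 44.009 g/mol = 0.024609 mol
mol H = 2 × 0.3104 g H₂O ÷ 18.015 g/mol = 0.034460 mol
Divide by the smallest (0.024609 mol): C 1.000, H 1.400
Multiplying each by 5 gives whole numbers: C 5.00, H 7.00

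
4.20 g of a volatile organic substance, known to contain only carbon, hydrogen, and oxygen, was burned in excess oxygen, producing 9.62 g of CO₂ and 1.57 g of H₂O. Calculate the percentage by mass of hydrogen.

mol C = 9.62 g CO₂ ÷ 44.009 g/mol = 0.2186 mol
mol H = 2 × 1.57 g H₂O ÷ 18.015 g/mol = 0.1743 mol
mass O = 4.20 − (2.626 + 0.1757) = 1.399 g → mol O = 1.399 ÷ 15.999 = 0.08743 mol
mass % H = 0.1757 g ÷ 4.20 g × 100%

4.2%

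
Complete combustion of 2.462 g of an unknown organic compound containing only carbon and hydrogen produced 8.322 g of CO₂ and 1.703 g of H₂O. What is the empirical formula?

mol C = 8.322 g CO₂ ÷ 44.009 g/mol = 0.18910 mol
mol H = 2 × 1.703 g H₂O ÷ 18.015 g/mol = 0.18906 mol
Divide by the smallest (0.18906 mol): C 1.000, H 1.000

CH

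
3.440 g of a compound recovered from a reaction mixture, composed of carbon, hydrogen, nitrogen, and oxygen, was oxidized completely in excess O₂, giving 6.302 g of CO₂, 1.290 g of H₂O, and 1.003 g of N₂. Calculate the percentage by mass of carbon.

mol C = 6.302 g CO₂ ÷ 44.009 g/mol = 0.14320 mol
mol H = 2 × 1.290 g H₂O ÷ 18.015 g/mol = 0.14321 mol
mol N = 2 × 1.003 g N₂ ÷ 28.014 g/mol = 0.071607 mol
mass O = 3.440 − (1.7200 + 0.14436 + 1.0030) = 0.57269 g → mol O = 0.57269 ÷ 15.999 = 0.035795 mol
mass % C = 1.7200 g ÷ 3.440 g × 100%

50.00%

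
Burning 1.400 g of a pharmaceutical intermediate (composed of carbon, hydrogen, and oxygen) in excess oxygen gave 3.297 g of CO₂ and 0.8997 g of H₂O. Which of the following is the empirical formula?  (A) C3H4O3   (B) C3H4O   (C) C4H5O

mol C = 3.297 g CO₂ ÷ 44.009 g/mol = 0.074916 mol
mol H = 2 × 0.8997 g H₂O ÷ 18.015 g/mol = 0.099883 mol
mass O = 1.400 − (0.89982 + 0.10068) = 0.39950 g → mol O = 0.39950 ÷ 15.999 = 0.024970 mol
Divide by the smallest (0.024970 mol): C 3.000, H 4.000, O 1.000

(B) C3H4O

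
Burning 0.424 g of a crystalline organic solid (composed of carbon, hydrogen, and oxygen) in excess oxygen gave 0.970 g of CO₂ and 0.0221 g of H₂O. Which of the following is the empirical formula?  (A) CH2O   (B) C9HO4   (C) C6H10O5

mol C = 0.970 g CO₂ ÷ 44.009 g/mol = 0.02204 mol
mol H = 2 × 0.0221 g H₂O ÷ 18.015 g/mol = 0.002454 mol
mass O = 0.424 − (0.2647 + 0.002473) = 0.1568 g → mol O = 0.1568 ÷ 15.999 = 0.009800 mol
Divide by the smallest (0.002454 mol): C 8.983, H 1.000, O 3.994

(B) C9HO4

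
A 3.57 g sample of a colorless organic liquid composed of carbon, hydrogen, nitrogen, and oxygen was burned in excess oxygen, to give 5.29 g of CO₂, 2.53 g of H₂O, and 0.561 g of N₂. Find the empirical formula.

C3H7NO2

mol C = 5.29 g CO₂ ÷ 44.009 g/mol = 0.1202 mol
mol H = 2 × 2.53 g H₂O ÷ 18.015 g/mol = 0.2809 mol
mol N = 2 × 0.561 g N₂ ÷ 28.014 g/mol = 0.04005 mol
mass O = 3.57 − (1.444 + 0.2831 + 0.5610) = 1.282 g → mol O = 1.282 ÷ 15.999 = 0.08014 mol
Divide by the smallest (0.04005 mol): C 3.001, H 7.013, N 1.000, O 2.001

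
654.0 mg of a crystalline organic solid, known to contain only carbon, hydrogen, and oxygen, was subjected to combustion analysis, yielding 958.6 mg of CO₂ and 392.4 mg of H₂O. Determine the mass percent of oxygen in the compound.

mol C = 0.9586 g CO₂ ÷ 44.009 g/mol = 0.021782 mol
mol H = 2 × 0.3924 g H₂O ÷ 18.015 g/mol = 0.043564 mol
mass O = 0.6540 − (0.26162 + 0.043912) = 0.34847 g → mol O = 0.34847 ÷ 15.999 = 0.021780 mol
mass % O = 0.34847 g ÷ 0.6540 g × 100%

53.28%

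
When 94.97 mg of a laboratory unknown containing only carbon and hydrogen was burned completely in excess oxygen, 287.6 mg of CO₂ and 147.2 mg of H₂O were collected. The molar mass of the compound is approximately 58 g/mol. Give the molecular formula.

C4H10

mol C = 0.2876 g CO₂ ÷ 44.009 g/mol = 0.0065350 mol
mol H = 2 × 0.1472 g H₂O ÷ 18.015 g/mol = 0.016342 mol
Divide by the smallest (0.0065350 mol): C 1.000, H 2.501
Multiplying each by 2 gives whole numbers: C 2.00, H 5.00
Empirical formula: C2H5
Empirical-formula mass = 29.06 g/mol; 58 ÷ 29.06 ≈ 2, so the molecular formula is C4H10.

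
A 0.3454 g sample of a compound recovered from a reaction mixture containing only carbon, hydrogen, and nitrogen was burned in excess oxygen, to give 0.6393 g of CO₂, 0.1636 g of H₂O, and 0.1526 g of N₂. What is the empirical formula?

C4H5N3

mol C = 0.6393 g CO₂ ÷ 44.009 g/mol = 0.014527 mol
mol H = 2 × 0.1636 g H₂O ÷ 18.015 g/mol = 0.018163 mol
mol N = 2 × 0.1526 g N₂ ÷ 28.014 g/mol = 0.010895 mol
Divide by the smallest (0.010895 mol): C 1.333, H 1.667, N 1.000
Multiplying each by 3 gives whole numbers: C 4.00, H 5.00, N 3.00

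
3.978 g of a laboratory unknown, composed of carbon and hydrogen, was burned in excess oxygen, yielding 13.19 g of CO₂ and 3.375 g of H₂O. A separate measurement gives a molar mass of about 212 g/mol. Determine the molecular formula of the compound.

C16H20

mol C = 13.19 g CO₂ ÷ 44.009 g/mol = 0.29971 mol
mol H = 2 × 3.375 g H₂O ÷ 18.015 g/mol = 0.37469 mol
Divide by the smallest (0.29971 mol): C 1.000, H 1.250
Multiplying each by 4 gives whole numbers: C 4.00, H 5.00
Empirical formula: C4H5
Empirical-formula mass = 53.08 g/mol; 212 ÷ 53.08 ≈ 4, so the molecular formula is C16H20.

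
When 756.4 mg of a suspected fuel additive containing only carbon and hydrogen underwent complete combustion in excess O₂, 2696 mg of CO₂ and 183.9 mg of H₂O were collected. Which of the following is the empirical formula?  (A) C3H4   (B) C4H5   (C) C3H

(C) C3H

mol C = 2.696 g CO₂ ÷ 44.009 g/mol = 0.061260 mol
mol H = 2 × 0.1839 g H₂O ÷ 18.015 g/mol = 0.020416 mol
Divide by the smallest (0.020416 mol): C 3.001, H 1.000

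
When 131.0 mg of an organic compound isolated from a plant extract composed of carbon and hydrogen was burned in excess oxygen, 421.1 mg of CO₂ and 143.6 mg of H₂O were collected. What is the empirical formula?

mol C = 0.4211 g CO₂ ÷ 44.009 g/mol = 0.0095685 mol
mol H = 2 × 0.1436 g H₂O ÷ 18.015 g/mol = 0.015942 mol
Divide by the smallest (0.0095685 mol): C 1.000, H 1.666
Multiplying each by 3 gives whole numbers: C 3.00, H 5.00

C3H5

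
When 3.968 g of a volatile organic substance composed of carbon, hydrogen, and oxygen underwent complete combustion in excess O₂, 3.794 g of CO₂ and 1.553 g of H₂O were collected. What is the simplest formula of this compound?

CH2O2

mol C = 3.794 g CO₂ ÷ 44.009 g/mol = 0.086210 mol
mol H = 2 × 1.553 g H₂O ÷ 18.015 g/mol = 0.17241 mol
mass O = 3.968 − (1.0355 + 0.17379) = 2.7587 g → mol O = 2.7587 ÷ 15.999 = 0.17243 mol
Divide by the smallest (0.086210 mol): C 1.000, H 2.000, O 2.000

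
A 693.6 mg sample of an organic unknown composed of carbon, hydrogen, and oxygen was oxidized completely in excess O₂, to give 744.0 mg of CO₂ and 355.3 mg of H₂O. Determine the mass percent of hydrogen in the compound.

5.73%

mol C = 0.7440 g CO₂ ÷ 44.009 g/mol = 0.016906 mol
mol H = 2 × 0.3553 g H₂O ÷ 18.015 g/mol = 0.039445 mol
mass O = 0.6936 − (0.20305 + 0.039760) = 0.45079 g → mol O = 0.45079 ÷ 15.999 = 0.028176 mol
mass % H = 0.039760 g ÷ 0.6936 g × 100%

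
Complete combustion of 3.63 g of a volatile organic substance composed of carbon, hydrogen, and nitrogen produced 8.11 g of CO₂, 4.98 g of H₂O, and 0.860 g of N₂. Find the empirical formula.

mol C = 8.11 g CO₂ ÷ 44.009 g/mol = 0.1843 mol
mol H = 2 × 4.98 g H₂O ÷ 18.015 g/mol = 0.5529 mol
mol N = 2 × 0.860 g N₂ ÷ 28.014 g/mol = 0.06140 mol
Divide by the smallest (0.06140 mol): C 3.001, H 9.005, N 1.000

C3H9N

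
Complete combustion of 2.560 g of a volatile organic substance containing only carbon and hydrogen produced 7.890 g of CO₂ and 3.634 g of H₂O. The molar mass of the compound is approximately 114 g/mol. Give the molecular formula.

C8H18

mol C = 7.890 g CO₂ ÷ 44.009 g/mol = 0.17928 mol
mol H = 2 × 3.634 g H₂O ÷ 18.015 g/mol = 0.40344 mol
Divide by the smallest (0.17928 mol): C 1.000, H 2.250
Multiplying each by 4 gives whole numbers: C 4.00, H 9.00
Empirical formula: C4H9
Empirical-formula mass = 57.12 g/mol; 114 ÷ 57.12 ≈ 2, so the molecular formula is C8H18.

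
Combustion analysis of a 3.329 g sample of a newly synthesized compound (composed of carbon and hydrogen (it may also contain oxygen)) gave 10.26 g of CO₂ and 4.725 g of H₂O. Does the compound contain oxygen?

no

mol C = 10.26 g CO₂ ÷ 44.009 g/mol = 0.23313 mol
mol H = 2 × 4.725 g H₂O ÷ 18.015 g/mol = 0.52456 mol
C and H together account for 3.3289 g — essentially the entire 3.329 g sample — so the compound contains no oxygen.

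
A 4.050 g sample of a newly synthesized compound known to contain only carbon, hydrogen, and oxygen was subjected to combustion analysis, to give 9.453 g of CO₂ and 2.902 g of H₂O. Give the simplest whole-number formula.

C6H9O2

mol C = 9.453 g CO₂ ÷ 44.009 g/mol = 0.21480 mol
mol H = 2 × 2.902 g H₂O ÷ 18.015 g/mol = 0.32218 mol
mass O = 4.050 − (2.5799 + 0.32475) = 1.1453 g → mol O = 1.1453 ÷ 15.999 = 0.071587 mol
Divide by the smallest (0.071587 mol): C 3.001, H 4.500, O 1.000
Multiplying each by 2 gives whole numbers: C 6.00, H 9.00, O 2.00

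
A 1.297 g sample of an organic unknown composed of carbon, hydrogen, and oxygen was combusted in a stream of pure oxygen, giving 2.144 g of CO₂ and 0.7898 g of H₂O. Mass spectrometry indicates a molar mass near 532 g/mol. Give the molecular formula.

mol C = 2.144 g CO₂ ÷ 44.009 g/mol = 0.048717 mol
mol H = 2 × 0.7898 g H₂O ÷ 18.015 g/mol = 0.087682 mol
mass O = 1.297 − (0.58514 + 0.088384) = 0.62347 g → mol O = 0.62347 ÷ 15.999 = 0.038969 mol
Divide by the smallest (0.038969 mol): C 1.250, H 2.250, O 1.000
Multiplying each by 4 gives whole numbers: C 5.00, H 9.00, O 4.00
Empirical formula: C5H9O4
Empirical-formula mass = 133.12 g/mol; 532 ÷ 133.12 ≈ 4, so the molecular formula is C20H36O16.

C20H36O16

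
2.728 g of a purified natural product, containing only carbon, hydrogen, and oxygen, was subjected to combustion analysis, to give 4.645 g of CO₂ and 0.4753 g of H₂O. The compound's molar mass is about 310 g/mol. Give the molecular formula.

mol C = 4.645 g CO₂ ÷ 44.009 g/mol = 0.10555 mol
mol H = 2 × 0.4753 g H₂O ÷ 18.015 g/mol = 0.052767 mol
mass O = 2.728 − (1.2677 + 0.053189) = 1.4071 g → mol O = 1.4071 ÷ 15.999 = 0.087949 mol
Divide by the smallest (0.052767 mol): C 2.000, H 1.000, O 1.667
Multiplying each by 3 gives whole numbers: C 6.00, H 3.00, O 5.00
Empirical formula: C6H3O5
Empirical-formula mass = 155.09 g/mol; 310 ÷ 155.09 ≈ 2, so the molecular formula is C12H6O10.

C12H6O10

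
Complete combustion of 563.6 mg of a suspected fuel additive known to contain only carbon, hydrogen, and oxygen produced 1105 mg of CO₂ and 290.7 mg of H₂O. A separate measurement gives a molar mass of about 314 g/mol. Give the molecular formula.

C14H18O8

mol C = 1.105 g CO₂ ÷ 44.009 g/mol = 0.025109 mol
mol H = 2 × 0.2907 g H₂O ÷ 18.015 g/mol = 0.032273 mol
mass O = 0.5636 − (0.30158 + 0.032531) = 0.22949 g → mol O = 0.22949 ÷ 15.999 = 0.014344 mol
Divide by the smallest (0.014344 mol): C 1.750, H 2.250, O 1.000
Multiplying each by 4 gives whole numbers: C 7.00, H 9.00, O 4.00
Empirical formula: C7H9O4
Empirical-formula mass = 157.15 g/mol; 314 ÷ 157.15 ≈ 2, so the molecular formula is C14H18O8.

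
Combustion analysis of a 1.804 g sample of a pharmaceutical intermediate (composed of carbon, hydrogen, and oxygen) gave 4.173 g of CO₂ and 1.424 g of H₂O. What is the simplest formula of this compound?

C3H5O

mol C = 4.173 g CO₂ ÷ 44.009 g/mol = 0.094822 mol
mol H = 2 × 1.424 g H₂O ÷ 18.015 g/mol = 0.15809 mol
mass O = 1.804 − (1.1389 + 0.15936) = 0.50574 g → mol O = 0.50574 ÷ 15.999 = 0.031611 mol
Divide by the smallest (0.031611 mol): C 3.000, H 5.001, O 1.000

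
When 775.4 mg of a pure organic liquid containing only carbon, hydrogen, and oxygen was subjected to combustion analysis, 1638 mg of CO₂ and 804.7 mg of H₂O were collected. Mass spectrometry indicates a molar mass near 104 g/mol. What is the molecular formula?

mol C = 1.638 g CO₂ ÷ 44.009 g/mol = 0.037220 mol
mol H = 2 × 0.8047 g H₂O ÷ 18.015 g/mol = 0.089337 mol
mass O = 0.7754 − (0.44705 + 0.090051) = 0.23830 g → mol O = 0.23830 ÷ 15.999 = 0.014895 mol
Divide by the smallest (0.014895 mol): C 2.499, H 5.998, O 1.000
Multiplying each by 2 gives whole numbers: C 5.00, H 12.00, O 2.00
Empirical formula: C5H12O2
Empirical-formula mass = 104.15 g/mol; 104 ÷ 104.15 ≈ 1, so the molecular formula is C5H12O2.

C5H12O2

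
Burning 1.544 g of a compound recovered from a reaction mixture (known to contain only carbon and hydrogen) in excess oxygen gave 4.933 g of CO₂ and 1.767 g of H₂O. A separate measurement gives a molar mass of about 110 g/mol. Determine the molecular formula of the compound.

mol C = 4.933 g CO₂ ÷ 44.009 g/mol = 0.11209 mol
mol H = 2 × 1.767 g H₂O ÷ 18.015 g/mol = 0.19617 mol
Divide by the smallest (0.11209 mol): C 1.000, H 1.750
Multiplying each by 4 gives whole numbers: C 4.00, H 7.00
Empirical formula: C4H7
Empirical-formula mass = 55.10 g/mol; 110 ÷ 55.10 ≈ 2, so the molecular formula is C8H14.

C8H14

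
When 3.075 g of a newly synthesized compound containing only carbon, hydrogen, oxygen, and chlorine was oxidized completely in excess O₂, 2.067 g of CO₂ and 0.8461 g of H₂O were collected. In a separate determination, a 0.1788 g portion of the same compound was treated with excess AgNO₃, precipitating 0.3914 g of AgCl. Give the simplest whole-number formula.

CH2ClO

mol C = 2.067 g CO₂ ÷ 44.009 g/mol = 0.046968 mol
mol H = 2 × 0.8461 g H₂O ÷ 18.015 g/mol = 0.093933 mol
From the AgCl data: mol Cl per gram of compound = (0.3914 ÷ 143.318) ÷ 0.1788 = 0.015274 mol/g, so in the 3.075 g combustion sample mol Cl = 0.046968 mol
mass O = 3.075 − (0.56413 + 0.094684 + 1.6650) = 0.75119 g → mol O = 0.75119 ÷ 15.999 = 0.046952 mol
Divide by the smallest (0.046952 mol): C 1.000, H 2.001, Cl 1.000, O 1.000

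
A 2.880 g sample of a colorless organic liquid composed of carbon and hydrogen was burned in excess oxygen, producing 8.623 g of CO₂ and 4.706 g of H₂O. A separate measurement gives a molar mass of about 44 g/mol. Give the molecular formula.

C3H8

mol C = 8.623 g CO₂ ÷ 44.009 g/mol = 0.19594 mol
mol H = 2 × 4.706 g H₂O ÷ 18.015 g/mol = 0.52245 mol
Divide by the smallest (0.19594 mol): C 1.000, H 2.666
Multiplying each by 3 gives whole numbers: C 3.00, H 8.00
Empirical formula: C3H8
Empirical-formula mass = 44.10 g/mol; 44 ÷ 44.10 ≈ 1, so the molecular formula is C3H8.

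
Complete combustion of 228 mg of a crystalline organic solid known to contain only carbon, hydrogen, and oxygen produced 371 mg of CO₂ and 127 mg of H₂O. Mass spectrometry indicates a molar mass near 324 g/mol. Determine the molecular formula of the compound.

C12H20O10

mol C = 0.371 g CO₂ ÷ 44.009 g/mol = 0.008430 mol
mol H = 2 × 0.127 g H₂O ÷ 18.015 g/mol = 0.01410 mol
mass O = 0.228 − (0.1013 + 0.01421) = 0.1125 g → mol O = 0.1125 ÷ 15.999 = 0.007034 mol
Divide by the smallest (0.007034 mol): C 1.199, H 2.005, O 1.000
Multiplying each by 5 gives whole numbers: C 5.99, H 10.02, O 5.00
Empirical formula: C6H10O5
Empirical-formula mass = 162.14 g/mol; 324 ÷ 162.14 ≈ 2, so the molecular formula is C12H20O10.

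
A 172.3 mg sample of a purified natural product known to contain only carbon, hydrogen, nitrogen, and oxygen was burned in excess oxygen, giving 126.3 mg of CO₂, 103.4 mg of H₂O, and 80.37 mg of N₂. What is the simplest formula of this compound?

mol C = 0.1263 g CO₂ ÷ 44.009 g/mol = 0.0028699 mol
mol H = 2 × 0.1034 g H₂O ÷ 18.015 g/mol = 0.011479 mol
mol N = 2 × 0.08037 g N₂ ÷ 28.014 g/mol = 0.0057378 mol
mass O = 0.1723 − (0.034470 + 0.011571 + 0.080370) = 0.045889 g → mol O = 0.045889 ÷ 15.999 = 0.0028682 mol
Divide by the smallest (0.0028682 mol): C 1.001, H 4.002, N 2.000, O 1.000

CH4N2O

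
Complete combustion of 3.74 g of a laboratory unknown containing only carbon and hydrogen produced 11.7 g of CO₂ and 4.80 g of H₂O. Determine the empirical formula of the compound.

mol C = 11.7 g CO₂ ÷ 44.009 g/mol = 0.2659 mol
mol H = 2 × 4.80 g H₂O ÷ 18.015 g/mol = 0.5329 mol
Divide by the smallest (0.2659 mol): C 1.000, H 2.004

CH2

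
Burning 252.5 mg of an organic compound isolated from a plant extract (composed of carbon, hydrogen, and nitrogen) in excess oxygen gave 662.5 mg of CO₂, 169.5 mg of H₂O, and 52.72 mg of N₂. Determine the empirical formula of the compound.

mol C = 0.6625 g CO₂ ÷ 44.009 g/mol = 0.015054 mol
mol H = 2 × 0.1695 g H₂O ÷ 18.015 g/mol = 0.018818 mol
mol N = 2 × 0.05272 g N₂ ÷ 28.014 g/mol = 0.0037638 mol
Divide by the smallest (0.0037638 mol): C 4.000, H 5.000, N 1.000

C4H5N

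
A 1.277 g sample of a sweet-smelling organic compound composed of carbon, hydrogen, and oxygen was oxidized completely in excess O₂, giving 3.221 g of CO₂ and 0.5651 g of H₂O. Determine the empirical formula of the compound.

C7H6O2

mol C = 3.221 g CO₂ ÷ 44.009 g/mol = 0.073190 mol
mol H = 2 × 0.5651 g H₂O ÷ 18.015 g/mol = 0.062737 mol
mass O = 1.277 − (0.87908 + 0.063239) = 0.33468 g → mol O = 0.33468 ÷ 15.999 = 0.020919 mol
Divide by the smallest (0.020919 mol): C 3.499, H 2.999, O 1.000
Multiplying each by 2 gives whole numbers: C 7.00, H 6.00, O 2.00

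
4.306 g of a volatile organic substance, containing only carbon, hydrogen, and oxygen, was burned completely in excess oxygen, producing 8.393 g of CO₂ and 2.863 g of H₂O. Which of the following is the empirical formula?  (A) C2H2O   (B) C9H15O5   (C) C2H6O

(B) C9H15O5

mol C = 8.393 g CO₂ ÷ 44.009 g/mol = 0.19071 mol
mol H = 2 × 2.863 g H₂O ÷ 18.015 g/mol = 0.31785 mol
mass O = 4.306 − (2.2906 + 0.32039) = 1.6950 g → mol O = 1.6950 ÷ 15.999 = 0.10594 mol
Divide by the smallest (0.10594 mol): C 1.800, H 3.000, O 1.000
Multiplying each by 5 gives whole numbers: C 9.00, H 15.00, O 5.00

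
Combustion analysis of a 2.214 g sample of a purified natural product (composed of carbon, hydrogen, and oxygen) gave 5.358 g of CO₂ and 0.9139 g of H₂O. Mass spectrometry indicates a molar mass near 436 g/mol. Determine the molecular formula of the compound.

mol C = 5.358 g CO₂ ÷ 44.009 g/mol = 0.12175 mol
mol H = 2 × 0.9139 g H₂O ÷ 18.015 g/mol = 0.10146 mol
mass O = 2.214 − (1.4623 + 0.10227) = 0.64942 g → mol O = 0.64942 ÷ 15.999 = 0.040591 mol
Divide by the smallest (0.040591 mol): C 2.999, H 2.500, O 1.000
Multiplying each by 2 gives whole numbers: C 6.00, H 5.00, O 2.00
Empirical formula: C6H5O2
Empirical-formula mass = 109.10 g/mol; 436 ÷ 109.10 ≈ 4, so the molecular formula is C24H20O8.

C24H20O8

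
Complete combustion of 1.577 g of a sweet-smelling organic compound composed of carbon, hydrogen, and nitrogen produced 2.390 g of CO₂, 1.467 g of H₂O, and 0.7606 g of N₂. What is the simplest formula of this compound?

mol C = 2.390 g CO₂ ÷ 44.009 g/mol = 0.054307 mol
mol H = 2 × 1.467 g H₂O ÷ 18.015 g/mol = 0.16286 mol
mol N = 2 × 0.7606 g N₂ ÷ 28.014 g/mol = 0.054301 mol
Divide by the smallest (0.054301 mol): C 1.000, H 2.999, N 1.000

CH3N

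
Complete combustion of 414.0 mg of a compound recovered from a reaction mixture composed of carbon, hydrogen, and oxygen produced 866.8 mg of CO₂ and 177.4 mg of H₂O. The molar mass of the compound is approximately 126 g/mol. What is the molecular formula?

mol C = 0.8668 g CO₂ ÷ 44.009 g/mol = 0.019696 mol
mol H = 2 × 0.1774 g H₂O ÷ 18.015 g/mol = 0.019695 mol
mass O = 0.4140 − (0.23657 + 0.019852) = 0.15758 g → mol O = 0.15758 ÷ 15.999 = 0.0098493 mol
Divide by the smallest (0.0098493 mol): C 2.000, H 2.000, O 1.000
Empirical formula: C2H2O
Empirical-formula mass = 42.04 g/mol; 126 ÷ 42.04 ≈ 3, so the molecular formula is C6H6O3.

C6H6O3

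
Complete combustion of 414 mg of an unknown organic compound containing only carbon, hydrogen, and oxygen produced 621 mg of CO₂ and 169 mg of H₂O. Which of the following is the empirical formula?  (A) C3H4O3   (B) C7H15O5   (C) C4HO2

(A) C3H4O3

mol C = 0.621 g CO₂ ÷ 44.009 g/mol = 0.01411 mol
mol H = 2 × 0.169 g H₂O ÷ 18.015 g/mol = 0.01876 mol
mass O = 0.414 − (0.1695 + 0.01891) = 0.2256 g → mol O = 0.2256 ÷ 15.999 = 0.01410 mol
Divide by the smallest (0.01410 mol): C 1.001, H 1.331, O 1.000
Multiplying each by 3 gives whole numbers: C 3.00, H 3.99, O 3.00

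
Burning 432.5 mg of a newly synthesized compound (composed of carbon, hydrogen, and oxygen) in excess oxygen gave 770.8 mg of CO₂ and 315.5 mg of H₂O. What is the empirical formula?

mol C = 0.7708 g CO₂ ÷ 44.009 g/mol = 0.017515 mol
mol H = 2 × 0.3155 g H₂O ÷ 18.015 g/mol = 0.035026 mol
mass O = 0.4325 − (0.21037 + 0.035307) = 0.18683 g → mol O = 0.18683 ÷ 15.999 = 0.011677 mol
Divide by the smallest (0.011677 mol): C 1.500, H 3.000, O 1.000
Multiplying each by 2 gives whole numbers: C 3.00, H 6.00, O 2.00

C3H6O2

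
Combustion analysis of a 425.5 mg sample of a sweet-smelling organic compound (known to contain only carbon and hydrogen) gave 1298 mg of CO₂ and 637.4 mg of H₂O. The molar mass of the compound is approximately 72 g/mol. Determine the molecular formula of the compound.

C5H12

mol C = 1.298 g CO₂ ÷ 44.009 g/mol = 0.029494 mol
mol H = 2 × 0.6374 g H₂O ÷ 18.015 g/mol = 0.070763 mol
Divide by the smallest (0.029494 mol): C 1.000, H 2.399
Multiplying each by 5 gives whole numbers: C 5.00, H 12.00
Empirical formula: C5H12
Empirical-formula mass = 72.15 g/mol; 72 ÷ 72.15 ≈ 1, so the molecular formula is C5H12.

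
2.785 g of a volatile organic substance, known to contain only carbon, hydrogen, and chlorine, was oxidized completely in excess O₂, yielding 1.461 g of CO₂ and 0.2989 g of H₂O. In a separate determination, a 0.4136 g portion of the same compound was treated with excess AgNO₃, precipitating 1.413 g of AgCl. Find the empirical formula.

CHCl2

mol C = 1.461 g CO₂ ÷ 44.009 g/mol = 0.033198 mol
mol H = 2 × 0.2989 g H₂O ÷ 18.015 g/mol = 0.033183 mol
From the AgCl data: mol Cl per gram of compound = (1.413 ÷ 143.318) ÷ 0.4136 = 0.023838 mol/g, so in the 2.785 g combustion sample mol Cl = 0.066387 mol
Divide by the smallest (0.033183 mol): C 1.000, H 1.000, Cl 2.001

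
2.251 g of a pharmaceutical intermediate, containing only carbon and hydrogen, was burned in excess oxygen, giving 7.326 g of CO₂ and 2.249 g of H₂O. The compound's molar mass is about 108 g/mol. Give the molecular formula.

mol C = 7.326 g CO₂ ÷ 44.009 g/mol = 0.16647 mol
mol H = 2 × 2.249 g H₂O ÷ 18.015 g/mol = 0.24968 mol
Divide by the smallest (0.16647 mol): C 1.000, H 1.500
Multiplying each by 2 gives whole numbers: C 2.00, H 3.00
Empirical formula: C2H3
Empirical-formula mass = 27.05 g/mol; 108 ÷ 27.05 ≈ 4, so the molecular formula is C8H12.

C8H12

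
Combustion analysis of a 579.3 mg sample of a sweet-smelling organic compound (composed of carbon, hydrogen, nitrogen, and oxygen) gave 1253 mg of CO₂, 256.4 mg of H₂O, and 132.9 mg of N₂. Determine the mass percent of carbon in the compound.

59.03%

mol C = 1.253 g CO₂ ÷ 44.009 g/mol = 0.028471 mol
mol H = 2 × 0.2564 g H₂O ÷ 18.015 g/mol = 0.028465 mol
mol N = 2 × 0.1329 g N₂ ÷ 28.014 g/mol = 0.0094881 mol
mass O = 0.5793 − (0.34197 + 0.028693 + 0.13290) = 0.075737 g → mol O = 0.075737 ÷ 15.999 = 0.0047338 mol
mass % C = 0.34197 g ÷ 0.5793 g × 100%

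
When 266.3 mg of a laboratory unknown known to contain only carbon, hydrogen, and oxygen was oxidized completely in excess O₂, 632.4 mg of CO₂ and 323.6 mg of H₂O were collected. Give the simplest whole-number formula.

C4H10O

mol C = 0.6324 g CO₂ ÷ 44.009 g/mol = 0.014370 mol
mol H = 2 × 0.3236 g H₂O ÷ 18.015 g/mol = 0.035926 mol
mass O = 0.2663 − (0.17260 + 0.036213) = 0.057491 g → mol O = 0.057491 ÷ 15.999 = 0.0035934 mol
Divide by the smallest (0.0035934 mol): C 3.999, H 9.998, O 1.000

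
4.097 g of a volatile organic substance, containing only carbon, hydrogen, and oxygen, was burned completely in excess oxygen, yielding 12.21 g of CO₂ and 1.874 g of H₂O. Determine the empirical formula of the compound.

C8H6O

mol C = 12.21 g CO₂ ÷ 44.009 g/mol = 0.27744 mol
mol H = 2 × 1.874 g H₂O ÷ 18.015 g/mol = 0.20805 mol
mass O = 4.097 − (3.3324 + 0.20971) = 0.55492 g → mol O = 0.55492 ÷ 15.999 = 0.034684 mol
Divide by the smallest (0.034684 mol): C 7.999, H 5.998, O 1.000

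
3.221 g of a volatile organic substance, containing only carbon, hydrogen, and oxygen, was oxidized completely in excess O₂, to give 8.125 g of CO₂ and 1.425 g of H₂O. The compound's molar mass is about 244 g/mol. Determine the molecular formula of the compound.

mol C = 8.125 g CO₂ ÷ 44.009 g/mol = 0.18462 mol
mol H = 2 × 1.425 g H₂O ÷ 18.015 g/mol = 0.15820 mol
mass O = 3.221 − (2.2175 + 0.15947) = 0.84405 g → mol O = 0.84405 ÷ 15.999 = 0.052756 mol
Divide by the smallest (0.052756 mol): C 3.500, H 2.999, O 1.000
Multiplying each by 2 gives whole numbers: C 7.00, H 6.00, O 2.00
Empirical formula: C7H6O2
Empirical-formula mass = 122.12 g/mol; 244 ÷ 122.12 ≈ 2, so the molecular formula is C14H12O4.

C14H12O4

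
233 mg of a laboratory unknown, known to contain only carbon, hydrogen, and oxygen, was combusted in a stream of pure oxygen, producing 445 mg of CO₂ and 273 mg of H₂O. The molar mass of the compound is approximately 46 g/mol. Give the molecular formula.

C2H6O

mol C = 0.445 g CO₂ ÷ 44.009 g/mol = 0.01011 mol
mol H = 2 × 0.273 g H₂O ÷ 18.015 g/mol = 0.03031 mol
mass O = 0.233 − (0.1215 + 0.03055) = 0.08100 g → mol O = 0.08100 ÷ 15.999 = 0.005063 mol
Divide by the smallest (0.005063 mol): C 1.997, H 5.986, O 1.000
Empirical formula: C2H6O
Empirical-formula mass = 46.07 g/mol; 46 ÷ 46.07 ≈ 1, so the molecular formula is C2H6O.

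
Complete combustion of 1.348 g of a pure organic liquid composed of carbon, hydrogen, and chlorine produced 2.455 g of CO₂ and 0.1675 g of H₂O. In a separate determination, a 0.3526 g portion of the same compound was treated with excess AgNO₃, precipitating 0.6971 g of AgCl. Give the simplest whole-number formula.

C3HCl

mol C = 2.455 g CO₂ ÷ 44.009 g/mol = 0.055784 mol
mol H = 2 × 0.1675 g H₂O ÷ 18.015 g/mol = 0.018596 mol
From the AgCl data: mol Cl per gram of compound = (0.6971 ÷ 143.318) ÷ 0.3526 = 0.013795 mol/g, so in the 1.348 g combustion sample mol Cl = 0.018595 mol
Divide by the smallest (0.018595 mol): C 3.000, H 1.000, Cl 1.000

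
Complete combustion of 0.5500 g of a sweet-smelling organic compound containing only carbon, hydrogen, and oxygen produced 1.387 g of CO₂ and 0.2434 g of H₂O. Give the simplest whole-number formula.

C7H6O2

mol C = 1.387 g CO₂ ÷ 44.009 g/mol = 0.031516 mol
mol H = 2 × 0.2434 g H₂O ÷ 18.015 g/mol = 0.027022 mol
mass O = 0.5500 − (0.37854 + 0.027238) = 0.14422 g → mol O = 0.14422 ÷ 15.999 = 0.0090143 mol
Divide by the smallest (0.0090143 mol): C 3.496, H 2.998, O 1.000
Multiplying each by 2 gives whole numbers: C 6.99, H 6.00, O 2.00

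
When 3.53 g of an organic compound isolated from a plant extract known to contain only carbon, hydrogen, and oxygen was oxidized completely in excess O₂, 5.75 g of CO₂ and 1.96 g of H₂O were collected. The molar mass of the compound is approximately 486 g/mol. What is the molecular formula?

mol C = 5.75 g CO₂ ÷ 44.009 g/mol = 0.1307 mol
mol H = 2 × 1.96 g H₂O ÷ 18.015 g/mol = 0.2176 mol
mass O = 3.53 − (1.569 + 0.2193) = 1.741 g → mol O = 1.741 ÷ 15.999 = 0.1088 mol
Divide by the smallest (0.1088 mol): C 1.200, H 1.999, O 1.000
Multiplying each by 5 gives whole numbers: C 6.00, H 10.00, O 5.00
Empirical formula: C6H10O5
Empirical-formula mass = 162.14 g/mol; 486 ÷ 162.14 ≈ 3, so the molecular formula is C18H30O15.

C18H30O15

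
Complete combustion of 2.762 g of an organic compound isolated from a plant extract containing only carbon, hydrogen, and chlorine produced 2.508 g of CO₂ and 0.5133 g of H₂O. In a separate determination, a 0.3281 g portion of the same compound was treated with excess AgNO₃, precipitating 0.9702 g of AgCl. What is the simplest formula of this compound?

mol C = 2.508 g CO₂ ÷ 44.009 g/mol = 0.056988 mol
mol H = 2 × 0.5133 g H₂O ÷ 18.015 g/mol = 0.056986 mol
From the AgCl data: mol Cl per gram of compound = (0.9702 ÷ 143.318) ÷ 0.3281 = 0.020633 mol/g, so in the 2.762 g combustion sample mol Cl = 0.056987 mol
Divide by the smallest (0.056986 mol): C 1.000, H 1.000, Cl 1.000

CHCl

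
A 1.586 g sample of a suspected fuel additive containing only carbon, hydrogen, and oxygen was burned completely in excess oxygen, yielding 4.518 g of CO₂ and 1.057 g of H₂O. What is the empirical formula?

C7H8O

mol C = 4.518 g CO₂ ÷ 44.009 g/mol = 0.10266 mol
mol H = 2 × 1.057 g H₂O ÷ 18.015 g/mol = 0.11735 mol
mass O = 1.586 − (1.2331 + 0.11829) = 0.23466 g → mol O = 0.23466 ÷ 15.999 = 0.014667 mol
Divide by the smallest (0.014667 mol): C 6.999, H 8.001, O 1.000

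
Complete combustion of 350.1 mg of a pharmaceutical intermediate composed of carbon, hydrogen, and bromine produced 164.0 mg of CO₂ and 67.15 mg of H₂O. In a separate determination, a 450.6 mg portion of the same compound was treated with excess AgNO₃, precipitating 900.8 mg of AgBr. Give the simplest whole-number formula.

mol C = 0.1640 g CO₂ ÷ 44.009 g/mol = 0.0037265 mol
mol H = 2 × 0.06715 g H₂O ÷ 18.015 g/mol = 0.0074549 mol
From the AgBr data: mol Br per gram of compound = (0.9008 ÷ 187.772) ÷ 0.4506 = 0.010646 mol/g, so in the 0.3501 g combustion sample mol Br = 0.0037273 mol
Divide by the smallest (0.0037265 mol): C 1.000, H 2.001, Br 1.000

CH2Br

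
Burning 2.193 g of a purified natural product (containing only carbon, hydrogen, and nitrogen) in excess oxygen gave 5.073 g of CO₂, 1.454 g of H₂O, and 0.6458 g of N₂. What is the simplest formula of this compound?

mol C = 5.073 g CO₂ ÷ 44.009 g/mol = 0.11527 mol
mol H = 2 × 1.454 g H₂O ÷ 18.015 g/mol = 0.16142 mol
mol N = 2 × 0.6458 g N₂ ÷ 28.014 g/mol = 0.046106 mol
Divide by the smallest (0.046106 mol): C 2.500, H 3.501, N 1.000
Multiplying each by 2 gives whole numbers: C 5.00, H 7.00, N 2.00

C5H7N2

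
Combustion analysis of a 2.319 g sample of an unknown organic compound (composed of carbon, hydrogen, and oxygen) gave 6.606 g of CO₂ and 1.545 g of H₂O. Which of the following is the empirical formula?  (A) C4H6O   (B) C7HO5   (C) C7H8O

mol C = 6.606 g CO₂ ÷ 44.009 g/mol = 0.15011 mol
mol H = 2 × 1.545 g H₂O ÷ 18.015 g/mol = 0.17152 mol
mass O = 2.319 − (1.8029 + 0.17290) = 0.34318 g → mol O = 0.34318 ÷ 15.999 = 0.021450 mol
Divide by the smallest (0.021450 mol): C 6.998, H 7.996, O 1.000

(C) C7H8O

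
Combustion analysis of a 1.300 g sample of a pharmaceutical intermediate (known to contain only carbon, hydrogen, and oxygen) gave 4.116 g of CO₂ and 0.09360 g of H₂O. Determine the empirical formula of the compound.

mol C = 4.116 g CO₂ ÷ 44.009 g/mol = 0.093526 mol
mol H = 2 × 0.09360 g H₂O ÷ 18.015 g/mol = 0.010391 mol
mass O = 1.300 − (1.1233 + 0.010474) = 0.16618 g → mol O = 0.16618 ÷ 15.999 = 0.010387 mol
Divide by the smallest (0.010387 mol): C 9.004, H 1.000, O 1.000

C9HO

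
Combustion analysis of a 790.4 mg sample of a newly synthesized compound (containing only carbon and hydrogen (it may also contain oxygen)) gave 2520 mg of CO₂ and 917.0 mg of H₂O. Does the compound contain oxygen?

mol C = 2.520 g CO₂ ÷ 44.009 g/mol = 0.057261 mol
mol H = 2 × 0.9170 g H₂O ÷ 18.015 g/mol = 0.10180 mol
C and H together account for 0.79038 g — essentially the entire 0.7904 g sample — so the compound contains no oxygen.

no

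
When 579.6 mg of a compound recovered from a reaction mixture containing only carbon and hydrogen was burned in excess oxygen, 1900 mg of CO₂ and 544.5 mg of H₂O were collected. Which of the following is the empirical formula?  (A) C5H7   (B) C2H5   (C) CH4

mol C = 1.900 g CO₂ ÷ 44.009 g/mol = 0.043173 mol
mol H = 2 × 0.5445 g H₂O ÷ 18.015 g/mol = 0.060450 mol
Divide by the smallest (0.043173 mol): C 1.000, H 1.400
Multiplying each by 5 gives whole numbers: C 5.00, H 7.00

(A) C5H7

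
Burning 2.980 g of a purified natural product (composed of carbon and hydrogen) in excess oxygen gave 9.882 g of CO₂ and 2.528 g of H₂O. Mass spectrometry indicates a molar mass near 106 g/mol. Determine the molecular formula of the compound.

mol C = 9.882 g CO₂ ÷ 44.009 g/mol = 0.22454 mol
mol H = 2 × 2.528 g H₂O ÷ 18.015 g/mol = 0.28066 mol
Divide by the smallest (0.22454 mol): C 1.000, H 1.250
Multiplying each by 4 gives whole numbers: C 4.00, H 5.00
Empirical formula: C4H5
Empirical-formula mass = 53.08 g/mol; 106 ÷ 53.08 ≈ 2, so the molecular formula is C8H10.

C8H10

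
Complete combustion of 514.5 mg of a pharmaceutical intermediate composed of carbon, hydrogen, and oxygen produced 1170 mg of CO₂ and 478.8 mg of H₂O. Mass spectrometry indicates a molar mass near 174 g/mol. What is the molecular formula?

C9H18O3

mol C = 1.170 g CO₂ ÷ 44.009 g/mol = 0.026585 mol
mol H = 2 × 0.4788 g H₂O ÷ 18.015 g/mol = 0.053156 mol
mass O = 0.5145 − (0.31932 + 0.053581) = 0.14160 g → mol O = 0.14160 ÷ 15.999 = 0.0088506 mol
Divide by the smallest (0.0088506 mol): C 3.004, H 6.006, O 1.000
Empirical formula: C3H6O
Empirical-formula mass = 58.08 g/mol; 174 ÷ 58.08 ≈ 3, so the molecular formula is C9H18O3.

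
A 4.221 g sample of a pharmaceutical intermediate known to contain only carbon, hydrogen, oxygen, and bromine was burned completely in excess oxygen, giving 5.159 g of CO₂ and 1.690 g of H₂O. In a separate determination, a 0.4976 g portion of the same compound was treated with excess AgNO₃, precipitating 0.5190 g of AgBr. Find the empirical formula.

C5H8BrO2

mol C = 5.159 g CO₂ ÷ 44.009 g/mol = 0.11723 mol
mol H = 2 × 1.690 g H₂O ÷ 18.015 g/mol = 0.18762 mol
From the AgBr data: mol Br per gram of compound = (0.5190 ÷ 187.772) ÷ 0.4976 = 0.0055546 mol/g, so in the 4.221 g combustion sample mol Br = 0.023446 mol
mass O = 4.221 − (1.4080 + 0.18912 + 1.8734) = 0.75043 g → mol O = 0.75043 ÷ 15.999 = 0.046905 mol
Divide by the smallest (0.023446 mol): C 5.000, H 8.002, Br 1.000, O 2.001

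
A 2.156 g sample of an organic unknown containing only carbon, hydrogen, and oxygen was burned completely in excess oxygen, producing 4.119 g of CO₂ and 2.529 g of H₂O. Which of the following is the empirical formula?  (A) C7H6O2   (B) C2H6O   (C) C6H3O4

(B) C2H6O

mol C = 4.119 g CO₂ ÷ 44.009 g/mol = 0.093594 mol
mol H = 2 × 2.529 g H₂O ÷ 18.015 g/mol = 0.28077 mol
mass O = 2.156 − (1.1242 + 0.28301) = 0.74882 g → mol O = 0.74882 ÷ 15.999 = 0.046804 mol
Divide by the smallest (0.046804 mol): C 2.000, H 5.999, O 1.000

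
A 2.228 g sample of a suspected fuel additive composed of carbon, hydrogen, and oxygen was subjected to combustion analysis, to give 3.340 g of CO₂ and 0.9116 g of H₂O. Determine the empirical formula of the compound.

mol C = 3.340 g CO₂ ÷ 44.009 g/mol = 0.075894 mol
mol H = 2 × 0.9116 g H₂O ÷ 18.015 g/mol = 0.10120 mol
mass O = 2.228 − (0.91156 + 0.10201) = 1.2144 g → mol O = 1.2144 ÷ 15.999 = 0.075907 mol
Divide by the smallest (0.075894 mol): C 1.000, H 1.334, O 1.000
Multiplying each by 3 gives whole numbers: C 3.00, H 4.00, O 3.00

C3H4O3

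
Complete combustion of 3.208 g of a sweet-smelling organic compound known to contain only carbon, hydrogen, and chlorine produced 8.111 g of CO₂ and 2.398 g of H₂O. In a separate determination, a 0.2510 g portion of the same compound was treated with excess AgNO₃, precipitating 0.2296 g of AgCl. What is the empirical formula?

mol C = 8.111 g CO₂ ÷ 44.009 g/mol = 0.18430 mol
mol H = 2 × 2.398 g H₂O ÷ 18.015 g/mol = 0.26622 mol
From the AgCl data: mol Cl per gram of compound = (0.2296 ÷ 143.318) ÷ 0.2510 = 0.0063826 mol/g, so in the 3.208 g combustion sample mol Cl = 0.020475 mol
Divide by the smallest (0.020475 mol): C 9.001, H 13.002, Cl 1.000

C9H13Cl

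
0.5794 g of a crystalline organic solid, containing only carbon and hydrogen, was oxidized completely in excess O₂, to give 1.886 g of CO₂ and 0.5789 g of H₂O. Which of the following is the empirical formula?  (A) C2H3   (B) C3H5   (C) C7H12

mol C = 1.886 g CO₂ ÷ 44.009 g/mol = 0.042855 mol
mol H = 2 × 0.5789 g H₂O ÷ 18.015 g/mol = 0.064269 mol
Divide by the smallest (0.042855 mol): C 1.000, H 1.500
Multiplying each by 2 gives whole numbers: C 2.00, H 3.00

(A) C2H3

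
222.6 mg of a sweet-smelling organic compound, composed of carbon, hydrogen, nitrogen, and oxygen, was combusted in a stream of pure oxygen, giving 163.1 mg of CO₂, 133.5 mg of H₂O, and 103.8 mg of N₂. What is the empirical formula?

CH4N2O

mol C = 0.1631 g CO₂ ÷ 44.009 g/mol = 0.0037061 mol
mol H = 2 × 0.1335 g H₂O ÷ 18.015 g/mol = 0.014821 mol
mol N = 2 × 0.1038 g N₂ ÷ 28.014 g/mol = 0.0074106 mol
mass O = 0.2226 − (0.044513 + 0.014940 + 0.10380) = 0.059347 g → mol O = 0.059347 ÷ 15.999 = 0.0037094 mol
Divide by the smallest (0.0037061 mol): C 1.000, H 3.999, N 2.000, O 1.001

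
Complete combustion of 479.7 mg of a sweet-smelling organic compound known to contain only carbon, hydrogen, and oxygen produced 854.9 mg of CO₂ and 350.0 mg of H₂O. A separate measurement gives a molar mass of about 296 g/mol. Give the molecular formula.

mol C = 0.8549 g CO₂ ÷ 44.009 g/mol = 0.019426 mol
mol H = 2 × 0.3500 g H₂O ÷ 18.015 g/mol = 0.038857 mol
mass O = 0.4797 − (0.23332 + 0.039167) = 0.20721 g → mol O = 0.20721 ÷ 15.999 = 0.012952 mol
Divide by the smallest (0.012952 mol): C 1.500, H 3.000, O 1.000
Multiplying each by 2 gives whole numbers: C 3.00, H 6.00, O 2.00
Empirical formula: C3H6O2
Empirical-formula mass = 74.08 g/mol; 296 ÷ 74.08 ≈ 4, so the molecular formula is C12H24O8.

C12H24O8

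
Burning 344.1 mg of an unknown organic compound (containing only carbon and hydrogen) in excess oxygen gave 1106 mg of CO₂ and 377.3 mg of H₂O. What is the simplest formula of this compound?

C3H5

mol C = 1.106 g CO₂ ÷ 44.009 g/mol = 0.025131 mol
mol H = 2 × 0.3773 g H₂O ÷ 18.015 g/mol = 0.041887 mol
Divide by the smallest (0.025131 mol): C 1.000, H 1.667
Multiplying each by 3 gives whole numbers: C 3.00, H 5.00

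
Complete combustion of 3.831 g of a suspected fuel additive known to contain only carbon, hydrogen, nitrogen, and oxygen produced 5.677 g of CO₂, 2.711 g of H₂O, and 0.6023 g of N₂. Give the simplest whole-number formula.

mol C = 5.677 g CO₂ ÷ 44.009 g/mol = 0.12900 mol
mol H = 2 × 2.711 g H₂O ÷ 18.015 g/mol = 0.30097 mol
mol N = 2 × 0.6023 g N₂ ÷ 28.014 g/mol = 0.043000 mol
mass O = 3.831 − (1.5494 + 0.30338 + 0.60230) = 1.3759 g → mol O = 1.3759 ÷ 15.999 = 0.086002 mol
Divide by the smallest (0.043000 mol): C 3.000, H 6.999, N 1.000, O 2.000

C3H7NO2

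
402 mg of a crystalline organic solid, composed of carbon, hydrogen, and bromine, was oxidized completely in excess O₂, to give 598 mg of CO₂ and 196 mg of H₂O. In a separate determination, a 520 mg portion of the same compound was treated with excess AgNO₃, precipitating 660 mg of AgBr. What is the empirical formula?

C5H8Br

mol C = 0.598 g CO₂ ÷ 44.009 g/mol = 0.01359 mol
mol H = 2 × 0.196 g H₂O ÷ 18.015 g/mol = 0.02176 mol
From the AgBr data: mol Br per gram of compound = (0.660 ÷ 187.772) ÷ 0.520 = 0.006759 mol/g, so in the 0.402 g combustion sample mol Br = 0.002717 mol
Divide by the smallest (0.002717 mol): C 5.001, H 8.008, Br 1.000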